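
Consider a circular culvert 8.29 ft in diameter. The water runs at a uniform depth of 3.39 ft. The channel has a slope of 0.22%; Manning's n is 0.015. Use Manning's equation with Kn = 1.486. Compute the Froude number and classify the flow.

subcritical

For a circular section of diameter D = 8.29 ft at depth y = 3.39 ft, the central angle is θ = 2 arccos(1 − 2y/D) = 2.775 rad. Then A = (D²/8)(θ − sin θ) = 20.76 ft² and P = Dθ/2 = 11.5 ft.
Hydraulic radius R = A/P = 20.76/11.5 = 1.805 ft.
V = (1.486/n) R^(2/3) √S = (1.486/0.015) × 1.805^(2/3) × √0.0022 = 6.888 ft/s. Hydraulic depth D_h = A/T = 20.76/8.151 = 2.547 ft.
Froude number Fr = V/√(g·D_h) = 6.888/√(32.2×2.547) = 0.761, which is less than 1, so the flow is subcritical.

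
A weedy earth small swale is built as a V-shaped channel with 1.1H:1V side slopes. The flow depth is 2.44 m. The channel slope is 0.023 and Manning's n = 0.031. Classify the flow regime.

supercritical

For a triangular section with side slope z = 1.1: A = zy² = 1.1×2.44² = 6.549 m²; P = 2y√(1+z²) = 2×2.44×1.487 = 7.255 m.
Hydraulic radius R = A/P = 6.549/7.255 = 0.9027 m.
V = (1/n) R^(2/3) √S = (1/0.031) × 0.9027^(2/3) × √0.023 = 4.57 m/s. Hydraulic depth D_h = A/T = 6.549/5.368 = 1.22 m.
Froude number Fr = V/√(g·D_h) = 4.57/√(9.81×1.22) = 1.32, which is greater than 1, so the flow is supercritical.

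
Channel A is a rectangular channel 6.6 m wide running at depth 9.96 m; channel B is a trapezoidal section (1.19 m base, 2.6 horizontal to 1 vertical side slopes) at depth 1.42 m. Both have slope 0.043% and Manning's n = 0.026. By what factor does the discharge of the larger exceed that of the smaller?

20.8

Channel A: Flow area A = b·y = 6.6 × 9.96 = 65.74 m². Wetted perimeter P = b + 2y = 6.6 + 2×9.96 = 26.52 m. Hydraulic radius R = A/P = 65.74/26.52 = 2.479 m. Q_A = (1/0.026)·65.74·2.479^(2/3)·√0.00043 = 96.02 m³/s.
Channel B: With bottom width b = 1.19 m and side slope z = 2.6: A = (b + zy)y = (1.19 + 2.6×1.42)×1.42 = 6.932 m²; P = b + 2y√(1+z²) = 1.19 + 2×1.42×2.786 = 9.101 m. Hydraulic radius R = A/P = 6.932/9.101 = 0.7617 m. Q_B = (1/0.026)·6.932·0.7617^(2/3)·√0.00043 = 4.611 m³/s.
The larger discharge is 96.02 m³/s and the smaller is 4.611 m³/s; the ratio is 20.8.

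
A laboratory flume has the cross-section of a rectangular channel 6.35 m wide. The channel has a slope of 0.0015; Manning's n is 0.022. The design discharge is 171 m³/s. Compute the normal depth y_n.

y_n = 8.71 m

Manning's equation rearranged: A R^(2/3) = nQ / (1·√S) = 0.022 × 171 / (√0.0015) = 97.13.
At y = 9.91 m: A R^(2/3) = 112.9 — high.
At y = 6.16 m: A R^(2/3) = 64.05 — low.
At y = 8.71 m: A R^(2/3) = 97.12 — close enough.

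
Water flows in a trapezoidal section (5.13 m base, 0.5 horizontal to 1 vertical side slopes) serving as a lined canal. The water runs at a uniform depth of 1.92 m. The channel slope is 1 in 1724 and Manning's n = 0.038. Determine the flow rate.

With bottom width b = 5.13 m and side slope z = 0.5: A = (b + zy)y = (5.13 + 0.5×1.92)×1.92 = 11.69 m²; P = b + 2y√(1+z²) = 5.13 + 2×1.92×1.118 = 9.423 m.
Hydraulic radius R = A/P = 11.69/9.423 = 1.241 m.
Manning's equation: Q = (1/n) A R^(2/3) S^(1/2) = (1/0.038) × 11.69 × 1.241^(2/3) × 0.00058^(1/2) = 8.56 m³/s.

Q = 8.56 m³/s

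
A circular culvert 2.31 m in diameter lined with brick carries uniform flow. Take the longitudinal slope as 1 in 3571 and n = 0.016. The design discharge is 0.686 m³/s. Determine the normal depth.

Manning's equation rearranged: A R^(2/3) = nQ / (1·√S) = 0.016 × 0.686 / (√0.00028) = 0.6559.
Trying y = 0.909 m: A R^(2/3) = 0.9505 — high.
Trying y = 0.653 m: A R^(2/3) = 0.507 — low.
Trying y = 0.746 m: A R^(2/3) = 0.6559 — close enough.

y_n = 0.746 m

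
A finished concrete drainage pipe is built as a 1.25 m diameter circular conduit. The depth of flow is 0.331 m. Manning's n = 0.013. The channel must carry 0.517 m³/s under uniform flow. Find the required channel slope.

For a circular section of diameter D = 1.25 m at depth y = 0.331 m, the central angle is θ = 2 arccos(1 − 2y/D) = 2.162 rad. Then A = (D²/8)(θ − sin θ) = 0.2601 m² and P = Dθ/2 = 1.351 m.
Hydraulic radius R = A/P = 0.2601/1.351 = 0.1925 m.
From Manning's equation, S = [nQ / (1 A R^(2/3))]² = [0.013 × 0.517 / (1 × 0.2601 × 0.1925^(2/3))]² = 0.00601.

S = 0.00601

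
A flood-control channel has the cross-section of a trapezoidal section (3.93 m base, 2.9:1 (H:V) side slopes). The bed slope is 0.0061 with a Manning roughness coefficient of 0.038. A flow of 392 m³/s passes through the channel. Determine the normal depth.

Manning's equation rearranged: A R^(2/3) = nQ / (1·√S) = 0.038 × 392 / (√0.0061) = 190.7.
Trying y = 4.32 m: A R^(2/3) = 125.2 — too small.
Trying y = 5.16 m: A R^(2/3) = 190.9 — ≈ 190.7.

y_n = 5.16 m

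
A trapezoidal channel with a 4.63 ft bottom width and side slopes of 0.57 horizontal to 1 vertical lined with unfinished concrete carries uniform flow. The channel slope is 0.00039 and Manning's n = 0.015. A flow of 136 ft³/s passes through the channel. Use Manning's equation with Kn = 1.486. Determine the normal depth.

Manning's equation rearranged: A R^(2/3) = nQ / (1.486·√S) = 0.015 × 136 / (1.486 × √0.00039) = 69.52.
At y = 5.93 ft: A R^(2/3) = 89.77 — too large.
At y = 4.19 ft: A R^(2/3) = 47.61 — too small.
At y = 5.17 ft: A R^(2/3) = 69.62 — close enough.

y_n = 5.17 ft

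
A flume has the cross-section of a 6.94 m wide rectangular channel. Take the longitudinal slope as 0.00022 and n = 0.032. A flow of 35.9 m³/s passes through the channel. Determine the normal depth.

y_n = 6.48 m

Manning's equation rearranged: A R^(2/3) = nQ / (1·√S) = 0.032 × 35.9 / (√0.00022) = 77.45.
Trying y = 4.99 m: A R^(2/3) = 55.83 — too small.
Trying y = 7.36 m: A R^(2/3) = 90.49 — too large.
Trying y = 6.48 m: A R^(2/3) = 77.44 — ≈ 77.45.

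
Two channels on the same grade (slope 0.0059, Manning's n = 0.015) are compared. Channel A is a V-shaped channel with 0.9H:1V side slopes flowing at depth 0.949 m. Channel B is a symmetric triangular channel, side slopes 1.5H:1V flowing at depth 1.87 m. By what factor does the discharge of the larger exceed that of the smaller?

11.8

Channel A: For a triangular section with side slope z = 0.9: A = zy² = 0.9×0.949² = 0.8105 m²; P = 2y√(1+z²) = 2×0.949×1.345 = 2.553 m. Hydraulic radius R = A/P = 0.8105/2.553 = 0.3174 m. Q_A = (1/0.015)·0.8105·0.3174^(2/3)·√0.0059 = 1.931 m³/s.
Channel B: For a triangular section with side slope z = 1.5: A = zy² = 1.5×1.87² = 5.245 m²; P = 2y√(1+z²) = 2×1.87×1.803 = 6.742 m. Hydraulic radius R = A/P = 5.245/6.742 = 0.778 m. Q_B = (1/0.015)·5.245·0.778^(2/3)·√0.0059 = 22.72 m³/s.
The larger discharge is 22.72 m³/s and the smaller is 1.931 m³/s; the ratio is 11.8.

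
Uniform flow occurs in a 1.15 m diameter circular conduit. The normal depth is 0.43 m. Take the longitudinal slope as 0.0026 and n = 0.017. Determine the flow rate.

For a circular section of diameter D = 1.15 m at depth y = 0.43 m, the central angle is θ = 2 arccos(1 − 2y/D) = 2.632 rad. Then A = (D²/8)(θ − sin θ) = 0.3544 m² and P = Dθ/2 = 1.513 m.
Hydraulic radius R = A/P = 0.3544/1.513 = 0.2342 m.
Manning's equation: Q = (1/n) A R^(2/3) S^(1/2) = (1/0.017) × 0.3544 × 0.2342^(2/3) × 0.0026^(1/2) = 0.404 m³/s.

Q = 0.404 m³/s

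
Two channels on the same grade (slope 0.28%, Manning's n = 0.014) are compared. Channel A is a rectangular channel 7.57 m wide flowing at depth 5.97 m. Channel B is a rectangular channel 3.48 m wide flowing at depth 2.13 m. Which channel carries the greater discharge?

channel A

Channel A: Flow area A = b·y = 7.57 × 5.97 = 45.19 m². Wetted perimeter P = b + 2y = 7.57 + 2×5.97 = 19.51 m. Hydraulic radius R = A/P = 45.19/19.51 = 2.316 m. Q_A = (1/0.014)·45.19·2.316^(2/3)·√0.0028 = 299 m³/s.
Channel B: Flow area A = b·y = 3.48 × 2.13 = 7.412 m². Wetted perimeter P = b + 2y = 3.48 + 2×2.13 = 7.74 m. Hydraulic radius R = A/P = 7.412/7.74 = 0.9577 m. Q_B = (1/0.014)·7.412·0.9577^(2/3)·√0.0028 = 27.22 m³/s.
Q_A = 299 m³/s vs Q_B = 27.22 m³/s, so channel A carries more.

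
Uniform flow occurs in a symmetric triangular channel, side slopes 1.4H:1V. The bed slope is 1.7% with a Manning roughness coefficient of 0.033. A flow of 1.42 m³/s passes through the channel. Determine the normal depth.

y_n = 0.752 m

Manning's equation rearranged: A R^(2/3) = nQ / (1·√S) = 0.033 × 1.42 / (√0.017) = 0.3594.
Try y = 0.525 m: A R^(2/3) = 0.1379 — short.
Try y = 0.818 m: A R^(2/3) = 0.4499 — over.
Try y = 0.752 m: A R^(2/3) = 0.3595 — ≈ 0.3594.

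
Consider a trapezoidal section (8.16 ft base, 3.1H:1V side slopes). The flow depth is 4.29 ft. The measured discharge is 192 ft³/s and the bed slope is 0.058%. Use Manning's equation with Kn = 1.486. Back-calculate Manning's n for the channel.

With bottom width b = 8.16 ft and side slope z = 3.1: A = (b + zy)y = (8.16 + 3.1×4.29)×4.29 = 92.06 ft²; P = b + 2y√(1+z²) = 8.16 + 2×4.29×3.257 = 36.11 ft.
Hydraulic radius R = A/P = 92.06/36.11 = 2.55 ft.
Rearranging Manning's equation: n = (1.486/Q) A R^(2/3) S^(1/2) = (1.486/192) × 92.06 × 2.55^(2/3) × √0.00058 = 0.032.

n = 0.032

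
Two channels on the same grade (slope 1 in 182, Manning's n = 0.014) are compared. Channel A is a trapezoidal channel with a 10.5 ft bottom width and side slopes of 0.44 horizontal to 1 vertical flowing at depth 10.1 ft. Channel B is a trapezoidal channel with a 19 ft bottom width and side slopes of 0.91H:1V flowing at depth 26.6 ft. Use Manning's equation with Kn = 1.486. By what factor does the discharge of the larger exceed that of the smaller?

Channel A: With bottom width b = 10.5 ft and side slope z = 0.44: A = (b + zy)y = (10.5 + 0.44×10.1)×10.1 = 150.9 ft²; P = b + 2y√(1+z²) = 10.5 + 2×10.1×1.093 = 32.57 ft. Hydraulic radius R = A/P = 150.9/32.57 = 4.634 ft. Q_A = (1.486/0.014)·150.9·4.634^(2/3)·√0.005495 = 3301 ft³/s.
Channel B: With bottom width b = 19 ft and side slope z = 0.91: A = (b + zy)y = (19 + 0.91×26.6)×26.6 = 1149 ft²; P = b + 2y√(1+z²) = 19 + 2×26.6×1.352 = 90.93 ft. Hydraulic radius R = A/P = 1149/90.93 = 12.64 ft. Q_B = (1.486/0.014)·1149·12.64^(2/3)·√0.005495 = 49060 ft³/s.
The larger discharge is 49060 ft³/s and the smaller is 3301 ft³/s; the ratio is 14.9.

14.9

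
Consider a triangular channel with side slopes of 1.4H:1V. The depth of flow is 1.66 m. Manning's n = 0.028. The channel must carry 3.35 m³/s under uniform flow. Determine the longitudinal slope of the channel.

S = 0.000998

For a triangular section with side slope z = 1.4: A = zy² = 1.4×1.66² = 3.858 m²; P = 2y√(1+z²) = 2×1.66×1.72 = 5.712 m.
Hydraulic radius R = A/P = 3.858/5.712 = 0.6754 m.
From Manning's equation, S = [nQ / (1 A R^(2/3))]² = [0.028 × 3.35 / (1 × 3.858 × 0.6754^(2/3))]² = 0.000998.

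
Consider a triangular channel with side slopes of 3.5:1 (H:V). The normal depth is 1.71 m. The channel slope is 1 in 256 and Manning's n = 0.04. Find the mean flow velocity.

For a triangular section with side slope z = 3.5: A = zy² = 3.5×1.71² = 10.23 m²; P = 2y√(1+z²) = 2×1.71×3.64 = 12.45 m.
Hydraulic radius R = A/P = 10.23/12.45 = 0.8221 m.
From Manning's equation, V = (1/n) R^(2/3) S^(1/2) = (1/0.04) × 0.8221^(2/3) × 0.003906^(1/2) = 1.37 m/s.

V = 1.37 m/s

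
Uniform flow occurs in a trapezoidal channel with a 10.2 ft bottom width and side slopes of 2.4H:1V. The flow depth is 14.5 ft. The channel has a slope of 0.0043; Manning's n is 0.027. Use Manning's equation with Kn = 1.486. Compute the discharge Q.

Q = 9120 ft³/s

With bottom width b = 10.2 ft and side slope z = 2.4: A = (b + zy)y = (10.2 + 2.4×14.5)×14.5 = 652.5 ft²; P = b + 2y√(1+z²) = 10.2 + 2×14.5×2.6 = 85.6 ft.
Hydraulic radius R = A/P = 652.5/85.6 = 7.623 ft.
Manning's equation: Q = (1.486/n) A R^(2/3) S^(1/2) = (1.486/0.027) × 652.5 × 7.623^(2/3) × 0.0043^(1/2) = 9120 ft³/s.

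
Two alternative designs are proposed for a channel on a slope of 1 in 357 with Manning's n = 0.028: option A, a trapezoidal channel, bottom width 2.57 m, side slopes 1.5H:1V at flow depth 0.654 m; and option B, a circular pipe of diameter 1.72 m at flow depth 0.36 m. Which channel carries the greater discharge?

Channel A: With bottom width b = 2.57 m and side slope z = 1.5: A = (b + zy)y = (2.57 + 1.5×0.654)×0.654 = 2.322 m²; P = b + 2y√(1+z²) = 2.57 + 2×0.654×1.803 = 4.928 m. Hydraulic radius R = A/P = 2.322/4.928 = 0.4713 m. Q_A = (1/0.028)·2.322·0.4713^(2/3)·√0.002801 = 2.658 m³/s.
Channel B: For a circular section of diameter D = 1.72 m at depth y = 0.36 m, the central angle is θ = 2 arccos(1 − 2y/D) = 1.901 rad. Then A = (D²/8)(θ − sin θ) = 0.353 m² and P = Dθ/2 = 1.635 m. Hydraulic radius R = A/P = 0.353/1.635 = 0.216 m. Q_B = (1/0.028)·0.353·0.216^(2/3)·√0.002801 = 0.2402 m³/s.
Q_A = 2.658 m³/s vs Q_B = 0.2402 m³/s, so channel A carries more.

channel A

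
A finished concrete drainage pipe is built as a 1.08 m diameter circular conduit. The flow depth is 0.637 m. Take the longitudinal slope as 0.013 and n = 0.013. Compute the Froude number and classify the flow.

supercritical

For a circular section of diameter D = 1.08 m at depth y = 0.637 m, the central angle is θ = 2 arccos(1 − 2y/D) = 3.503 rad. Then A = (D²/8)(θ − sin θ) = 0.5622 m² and P = Dθ/2 = 1.892 m.
Hydraulic radius R = A/P = 0.5622/1.892 = 0.2972 m.
V = (1/n) R^(2/3) √S = (1/0.013) × 0.2972^(2/3) × √0.013 = 3.906 m/s. Hydraulic depth D_h = A/T = 0.5622/1.062 = 0.5292 m.
Froude number Fr = V/√(g·D_h) = 3.906/√(9.81×0.5292) = 1.71, which is greater than 1, so the flow is supercritical.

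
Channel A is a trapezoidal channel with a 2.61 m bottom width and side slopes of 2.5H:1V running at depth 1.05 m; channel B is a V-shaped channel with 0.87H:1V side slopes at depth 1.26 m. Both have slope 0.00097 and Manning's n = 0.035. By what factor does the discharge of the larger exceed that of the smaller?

Channel A: With bottom width b = 2.61 m and side slope z = 2.5: A = (b + zy)y = (2.61 + 2.5×1.05)×1.05 = 5.497 m²; P = b + 2y√(1+z²) = 2.61 + 2×1.05×2.693 = 8.264 m. Hydraulic radius R = A/P = 5.497/8.264 = 0.6651 m. Q_A = (1/0.035)·5.497·0.6651^(2/3)·√0.00097 = 3.727 m³/s.
Channel B: For a triangular section with side slope z = 0.87: A = zy² = 0.87×1.26² = 1.381 m²; P = 2y√(1+z²) = 2×1.26×1.325 = 3.34 m. Hydraulic radius R = A/P = 1.381/3.34 = 0.4135 m. Q_B = (1/0.035)·1.381·0.4135^(2/3)·√0.00097 = 0.6822 m³/s.
The larger discharge is 3.727 m³/s and the smaller is 0.6822 m³/s; the ratio is 5.46.

5.46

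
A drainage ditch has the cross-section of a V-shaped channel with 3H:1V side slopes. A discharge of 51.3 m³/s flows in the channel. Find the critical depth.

y_c = 2.27 m

At critical depth, Q² T / (g A³) = 1, i.e. A³/T = Q²/g = 51.3²/9.81 = 268.3.
At y = 2.77 m: A³/T = 733.9 — high.
At y = 1.91 m: A³/T = 114.4 — low.
At y = 2.27 m: A³/T = 271.2 — matches.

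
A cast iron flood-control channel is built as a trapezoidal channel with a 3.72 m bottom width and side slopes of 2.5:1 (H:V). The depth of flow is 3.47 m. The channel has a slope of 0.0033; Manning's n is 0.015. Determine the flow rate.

With bottom width b = 3.72 m and side slope z = 2.5: A = (b + zy)y = (3.72 + 2.5×3.47)×3.47 = 43.01 m²; P = b + 2y√(1+z²) = 3.72 + 2×3.47×2.693 = 22.41 m.
Hydraulic radius R = A/P = 43.01/22.41 = 1.92 m.
Manning's equation: Q = (1/n) A R^(2/3) S^(1/2) = (1/0.015) × 43.01 × 1.92^(2/3) × 0.0033^(1/2) = 254 m³/s.

Q = 254 m³/s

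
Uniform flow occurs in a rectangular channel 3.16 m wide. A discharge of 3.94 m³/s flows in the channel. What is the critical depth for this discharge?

y_c = 0.541 m

For a rectangular channel, critical depth y_c = (q²/g)^(1/3) where q = Q/b = 3.94/3.16 = 1.247 m²/s.
So y_c = (1.247²/9.81)^(1/3) = 0.541 m.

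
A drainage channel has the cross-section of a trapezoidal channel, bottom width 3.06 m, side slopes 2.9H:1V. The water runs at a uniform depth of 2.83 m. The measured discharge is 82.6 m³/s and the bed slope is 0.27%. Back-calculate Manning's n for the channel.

With bottom width b = 3.06 m and side slope z = 2.9: A = (b + zy)y = (3.06 + 2.9×2.83)×2.83 = 31.89 m²; P = b + 2y√(1+z²) = 3.06 + 2×2.83×3.068 = 20.42 m.
Hydraulic radius R = A/P = 31.89/20.42 = 1.561 m.
Rearranging Manning's equation: n = (1/Q) A R^(2/3) S^(1/2) = (1/82.6) × 31.89 × 1.561^(2/3) × √0.0027 = 0.027.

n = 0.027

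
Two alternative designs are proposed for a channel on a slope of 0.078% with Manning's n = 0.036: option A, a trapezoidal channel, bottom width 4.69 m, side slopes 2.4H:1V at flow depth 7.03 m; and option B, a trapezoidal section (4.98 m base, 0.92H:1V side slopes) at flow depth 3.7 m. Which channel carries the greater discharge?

Channel A: With bottom width b = 4.69 m and side slope z = 2.4: A = (b + zy)y = (4.69 + 2.4×7.03)×7.03 = 151.6 m²; P = b + 2y√(1+z²) = 4.69 + 2×7.03×2.6 = 41.25 m. Hydraulic radius R = A/P = 151.6/41.25 = 3.675 m. Q_A = (1/0.036)·151.6·3.675^(2/3)·√0.00078 = 280 m³/s.
Channel B: With bottom width b = 4.98 m and side slope z = 0.92: A = (b + zy)y = (4.98 + 0.92×3.7)×3.7 = 31.02 m²; P = b + 2y√(1+z²) = 4.98 + 2×3.7×1.359 = 15.04 m. Hydraulic radius R = A/P = 31.02/15.04 = 2.063 m. Q_B = (1/0.036)·31.02·2.063^(2/3)·√0.00078 = 39 m³/s.
Q_A = 280 m³/s vs Q_B = 39 m³/s, so channel A carries more.

channel A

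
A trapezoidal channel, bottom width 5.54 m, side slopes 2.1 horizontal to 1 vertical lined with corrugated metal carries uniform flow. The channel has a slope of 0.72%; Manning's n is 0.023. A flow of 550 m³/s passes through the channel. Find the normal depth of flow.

Manning's equation rearranged: A R^(2/3) = nQ / (1·√S) = 0.023 × 550 / (√0.0072) = 149.1.
Try y = 4.23 m: A R^(2/3) = 109.9 — too small.
Try y = 5.39 m: A R^(2/3) = 187.7 — too large.
Try y = 4.86 m: A R^(2/3) = 149.1 — ≈ 149.1.

y_n = 4.86 m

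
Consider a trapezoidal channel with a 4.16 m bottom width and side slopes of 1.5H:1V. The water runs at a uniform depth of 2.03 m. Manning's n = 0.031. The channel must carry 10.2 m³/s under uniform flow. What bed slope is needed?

S = 0.000338

With bottom width b = 4.16 m and side slope z = 1.5: A = (b + zy)y = (4.16 + 1.5×2.03)×2.03 = 14.63 m²; P = b + 2y√(1+z²) = 4.16 + 2×2.03×1.803 = 11.48 m.
Hydraulic radius R = A/P = 14.63/11.48 = 1.274 m.
From Manning's equation, S = [nQ / (1 A R^(2/3))]² = [0.031 × 10.2 / (1 × 14.63 × 1.274^(2/3))]² = 0.000338.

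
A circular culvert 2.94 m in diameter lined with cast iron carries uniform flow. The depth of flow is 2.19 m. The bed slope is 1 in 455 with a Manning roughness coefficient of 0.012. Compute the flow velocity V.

V = 3.6 m/s

For a circular section of diameter D = 2.94 m at depth y = 2.19 m, the central angle is θ = 2 arccos(1 − 2y/D) = 4.165 rad. Then A = (D²/8)(θ − sin θ) = 5.423 m² and P = Dθ/2 = 6.123 m.
Hydraulic radius R = A/P = 5.423/6.123 = 0.8857 m.
From Manning's equation, V = (1/n) R^(2/3) S^(1/2) = (1/0.012) × 0.8857^(2/3) × 0.002198^(1/2) = 3.6 m/s.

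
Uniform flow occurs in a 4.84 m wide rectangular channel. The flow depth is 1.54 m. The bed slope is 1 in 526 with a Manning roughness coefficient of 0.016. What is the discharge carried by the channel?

Q = 19.5 m³/s

Flow area A = b·y = 4.84 × 1.54 = 7.454 m². Wetted perimeter P = b + 2y = 4.84 + 2×1.54 = 7.92 m.
Hydraulic radius R = A/P = 7.454/7.92 = 0.9411 m.
Manning's equation: Q = (1/n) A R^(2/3) S^(1/2) = (1/0.016) × 7.454 × 0.9411^(2/3) × 0.001901^(1/2) = 19.5 m³/s.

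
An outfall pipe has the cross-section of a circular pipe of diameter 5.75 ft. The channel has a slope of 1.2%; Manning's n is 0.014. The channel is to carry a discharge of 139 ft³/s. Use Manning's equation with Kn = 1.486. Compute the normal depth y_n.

Manning's equation rearranged: A R^(2/3) = nQ / (1.486·√S) = 0.014 × 139 / (1.486 × √0.012) = 11.95.
Trying y = 2.62 ft: A R^(2/3) = 14.08 — too large.
Trying y = 2.39 ft: A R^(2/3) = 11.95 — matches.

y_n = 2.39 ft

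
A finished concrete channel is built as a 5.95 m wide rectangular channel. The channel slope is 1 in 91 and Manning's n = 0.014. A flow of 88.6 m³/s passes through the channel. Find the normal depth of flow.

y_n = 1.83 m

Manning's equation rearranged: A R^(2/3) = nQ / (1·√S) = 0.014 × 88.6 / (√0.01099) = 11.83.
Trying y = 1.4 m: A R^(2/3) = 8.061 — too small.
Trying y = 1.83 m: A R^(2/3) = 11.83 — ≈ 11.83.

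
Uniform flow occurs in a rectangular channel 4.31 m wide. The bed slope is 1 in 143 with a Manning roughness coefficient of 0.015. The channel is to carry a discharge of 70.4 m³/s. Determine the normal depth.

y_n = 2.62 m

Manning's equation rearranged: A R^(2/3) = nQ / (1·√S) = 0.015 × 70.4 / (√0.006993) = 12.63.
At y = 2.04 m: A R^(2/3) = 9.071 — low.
At y = 3.28 m: A R^(2/3) = 16.84 — high.
At y = 2.62 m: A R^(2/3) = 12.63 — close enough.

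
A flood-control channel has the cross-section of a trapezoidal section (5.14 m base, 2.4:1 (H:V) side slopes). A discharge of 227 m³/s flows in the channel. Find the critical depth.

At critical depth, Q² T / (g A³) = 1, i.e. A³/T = Q²/g = 227²/9.81 = 5253.
Trying y = 4.08 m: A³/T = 9146 — high.
Trying y = 2.89 m: A³/T = 2236 — low.
Trying y = 3.57 m: A³/T = 5261 — matches.

y_c = 3.57 m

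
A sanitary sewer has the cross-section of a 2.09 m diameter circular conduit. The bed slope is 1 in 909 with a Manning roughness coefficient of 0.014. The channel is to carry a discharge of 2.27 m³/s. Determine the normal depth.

Manning's equation rearranged: A R^(2/3) = nQ / (1·√S) = 0.014 × 2.27 / (√0.0011) = 0.9582.
Try y = 0.813 m: A R^(2/3) = 0.7126 — low.
Try y = 1.21 m: A R^(2/3) = 1.415 — high.
Try y = 0.958 m: A R^(2/3) = 0.9576 — matches.

y_n = 0.958 m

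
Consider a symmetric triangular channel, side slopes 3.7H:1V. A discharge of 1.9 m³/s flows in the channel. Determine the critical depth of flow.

At critical depth, Q² T / (g A³) = 1, i.e. A³/T = Q²/g = 1.9²/9.81 = 0.368.
Trying y = 0.42 m: A³/T = 0.08946 — too small.
Trying y = 0.65 m: A³/T = 0.7942 — too large.
Trying y = 0.557 m: A³/T = 0.367 — ≈ 0.368.

y_c = 0.557 m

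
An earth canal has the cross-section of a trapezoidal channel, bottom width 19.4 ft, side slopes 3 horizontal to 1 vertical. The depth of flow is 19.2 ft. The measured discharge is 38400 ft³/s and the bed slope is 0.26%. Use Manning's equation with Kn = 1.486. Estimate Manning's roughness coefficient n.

With bottom width b = 19.4 ft and side slope z = 3: A = (b + zy)y = (19.4 + 3×19.2)×19.2 = 1478 ft²; P = b + 2y√(1+z²) = 19.4 + 2×19.2×3.162 = 140.8 ft.
Hydraulic radius R = A/P = 1478/140.8 = 10.5 ft.
Rearranging Manning's equation: n = (1.486/Q) A R^(2/3) S^(1/2) = (1.486/38400) × 1478 × 10.5^(2/3) × √0.0026 = 0.014.

n = 0.014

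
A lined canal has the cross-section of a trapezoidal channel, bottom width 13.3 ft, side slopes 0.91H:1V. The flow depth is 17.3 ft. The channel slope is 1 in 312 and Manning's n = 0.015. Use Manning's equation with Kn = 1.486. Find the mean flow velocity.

V = 23.1 ft/s

With bottom width b = 13.3 ft and side slope z = 0.91: A = (b + zy)y = (13.3 + 0.91×17.3)×17.3 = 502.4 ft²; P = b + 2y√(1+z²) = 13.3 + 2×17.3×1.352 = 60.08 ft.
Hydraulic radius R = A/P = 502.4/60.08 = 8.363 ft.
From Manning's equation, V = (1.486/n) R^(2/3) S^(1/2) = (1.486/0.015) × 8.363^(2/3) × 0.003205^(1/2) = 23.1 ft/s.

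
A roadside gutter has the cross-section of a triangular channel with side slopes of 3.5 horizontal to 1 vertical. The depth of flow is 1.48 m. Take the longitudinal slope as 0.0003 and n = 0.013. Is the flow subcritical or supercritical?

subcritical

For a triangular section with side slope z = 3.5: A = zy² = 3.5×1.48² = 7.666 m²; P = 2y√(1+z²) = 2×1.48×3.64 = 10.77 m.
Hydraulic radius R = A/P = 7.666/10.77 = 0.7115 m.
V = (1/n) R^(2/3) √S = (1/0.013) × 0.7115^(2/3) × √0.0003 = 1.062 m/s. Hydraulic depth D_h = A/T = 7.666/10.36 = 0.74 m.
Froude number Fr = V/√(g·D_h) = 1.062/√(9.81×0.74) = 0.394, which is less than 1, so the flow is subcritical.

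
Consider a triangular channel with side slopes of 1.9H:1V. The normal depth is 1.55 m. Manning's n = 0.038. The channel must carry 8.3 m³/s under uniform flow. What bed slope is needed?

S = 0.00789

For a triangular section with side slope z = 1.9: A = zy² = 1.9×1.55² = 4.565 m²; P = 2y√(1+z²) = 2×1.55×2.147 = 6.656 m.
Hydraulic radius R = A/P = 4.565/6.656 = 0.6858 m.
From Manning's equation, S = [nQ / (1 A R^(2/3))]² = [0.038 × 8.3 / (1 × 4.565 × 0.6858^(2/3))]² = 0.00789.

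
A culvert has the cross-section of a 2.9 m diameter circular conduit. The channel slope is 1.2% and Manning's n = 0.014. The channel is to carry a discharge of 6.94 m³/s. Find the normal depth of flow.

Manning's equation rearranged: A R^(2/3) = nQ / (1·√S) = 0.014 × 6.94 / (√0.012) = 0.8869.
At y = 0.547 m: A R^(2/3) = 0.4145 — short.
At y = 0.882 m: A R^(2/3) = 1.072 — over.
At y = 0.8 m: A R^(2/3) = 0.8866 — close enough.

y_n = 0.8 m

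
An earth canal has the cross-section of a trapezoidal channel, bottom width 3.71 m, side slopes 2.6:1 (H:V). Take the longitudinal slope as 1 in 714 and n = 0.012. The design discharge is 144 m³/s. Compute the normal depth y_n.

y_n = 2.92 m

Manning's equation rearranged: A R^(2/3) = nQ / (1·√S) = 0.012 × 144 / (√0.001401) = 46.17.
Trying y = 2.54 m: A R^(2/3) = 33.82 — too small.
Trying y = 3.38 m: A R^(2/3) = 64.21 — too large.
Trying y = 2.92 m: A R^(2/3) = 46.12 — close enough.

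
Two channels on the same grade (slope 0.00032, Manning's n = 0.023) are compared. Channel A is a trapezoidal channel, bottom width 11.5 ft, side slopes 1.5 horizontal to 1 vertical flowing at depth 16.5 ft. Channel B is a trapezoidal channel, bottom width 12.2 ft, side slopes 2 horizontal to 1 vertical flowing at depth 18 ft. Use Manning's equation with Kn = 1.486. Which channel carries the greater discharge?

Channel A: With bottom width b = 11.5 ft and side slope z = 1.5: A = (b + zy)y = (11.5 + 1.5×16.5)×16.5 = 598.1 ft²; P = b + 2y√(1+z²) = 11.5 + 2×16.5×1.803 = 70.99 ft. Hydraulic radius R = A/P = 598.1/70.99 = 8.425 ft. Q_A = (1.486/0.023)·598.1·8.425^(2/3)·√0.00032 = 2862 ft³/s.
Channel B: With bottom width b = 12.2 ft and side slope z = 2: A = (b + zy)y = (12.2 + 2×18)×18 = 867.6 ft²; P = b + 2y√(1+z²) = 12.2 + 2×18×2.236 = 92.7 ft. Hydraulic radius R = A/P = 867.6/92.7 = 9.359 ft. Q_B = (1.486/0.023)·867.6·9.359^(2/3)·√0.00032 = 4453 ft³/s.
Q_A = 2862 ft³/s vs Q_B = 4453 ft³/s, so channel B carries more.

channel B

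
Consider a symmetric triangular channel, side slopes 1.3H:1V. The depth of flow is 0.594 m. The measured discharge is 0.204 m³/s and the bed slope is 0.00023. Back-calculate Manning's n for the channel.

For a triangular section with side slope z = 1.3: A = zy² = 1.3×0.594² = 0.4587 m²; P = 2y√(1+z²) = 2×0.594×1.64 = 1.948 m.
Hydraulic radius R = A/P = 0.4587/1.948 = 0.2354 m.
Rearranging Manning's equation: n = (1/Q) A R^(2/3) S^(1/2) = (1/0.204) × 0.4587 × 0.2354^(2/3) × √0.00023 = 0.013.

n = 0.013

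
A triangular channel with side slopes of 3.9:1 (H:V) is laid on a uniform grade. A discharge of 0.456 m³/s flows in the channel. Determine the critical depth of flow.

At critical depth, Q² T / (g A³) = 1, i.e. A³/T = Q²/g = 0.456²/9.81 = 0.0212.
At y = 0.34 m: A³/T = 0.03455 — high.
At y = 0.308 m: A³/T = 0.02108 — matches.

y_c = 0.308 m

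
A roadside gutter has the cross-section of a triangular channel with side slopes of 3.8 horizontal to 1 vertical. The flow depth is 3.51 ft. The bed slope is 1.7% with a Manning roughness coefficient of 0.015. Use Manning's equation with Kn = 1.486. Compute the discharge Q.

For a triangular section with side slope z = 3.8: A = zy² = 3.8×3.51² = 46.82 ft²; P = 2y√(1+z²) = 2×3.51×3.929 = 27.58 ft.
Hydraulic radius R = A/P = 46.82/27.58 = 1.697 ft.
Manning's equation: Q = (1.486/n) A R^(2/3) S^(1/2) = (1.486/0.015) × 46.82 × 1.697^(2/3) × 0.017^(1/2) = 860 ft³/s.

Q = 860 ft³/s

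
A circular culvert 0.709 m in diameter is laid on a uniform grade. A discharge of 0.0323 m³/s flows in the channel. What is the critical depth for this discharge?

y_c = 0.108 m

At critical depth, Q² T / (g A³) = 1, i.e. A³/T = Q²/g = 0.0323²/9.81 = 0.0001063.
Try y = 0.123 m: A³/T = 0.0001792 — high.
Try y = 0.0855 m: A³/T = 0.00004276 — low.
Try y = 0.108 m: A³/T = 0.0001075 — close enough.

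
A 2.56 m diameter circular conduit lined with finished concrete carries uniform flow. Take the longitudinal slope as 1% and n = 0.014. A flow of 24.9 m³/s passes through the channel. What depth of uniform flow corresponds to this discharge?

Manning's equation rearranged: A R^(2/3) = nQ / (1·√S) = 0.014 × 24.9 / (√0.01) = 3.486.
Try y = 2.38 m: A R^(2/3) = 4.11 — high.
Try y = 1.54 m: A R^(2/3) = 2.578 — low.
Try y = 1.92 m: A R^(2/3) = 3.486 — close enough.

y_n = 1.92 m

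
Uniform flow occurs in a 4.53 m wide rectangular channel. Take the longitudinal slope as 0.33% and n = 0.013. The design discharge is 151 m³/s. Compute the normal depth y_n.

Manning's equation rearranged: A R^(2/3) = nQ / (1·√S) = 0.013 × 151 / (√0.0033) = 34.17.
At y = 4.2 m: A R^(2/3) = 24.61 — too small.
At y = 7 m: A R^(2/3) = 45.37 — too large.
At y = 5.5 m: A R^(2/3) = 34.14 — ≈ 34.17.

y_n = 5.5 m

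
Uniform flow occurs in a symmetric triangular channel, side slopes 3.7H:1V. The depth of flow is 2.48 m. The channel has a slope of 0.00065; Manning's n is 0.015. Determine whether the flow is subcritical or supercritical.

subcritical

For a triangular section with side slope z = 3.7: A = zy² = 3.7×2.48² = 22.76 m²; P = 2y√(1+z²) = 2×2.48×3.833 = 19.01 m.
Hydraulic radius R = A/P = 22.76/19.01 = 1.197 m.
V = (1/n) R^(2/3) √S = (1/0.015) × 1.197^(2/3) × √0.00065 = 1.916 m/s. Hydraulic depth D_h = A/T = 22.76/18.35 = 1.24 m.
Froude number Fr = V/√(g·D_h) = 1.916/√(9.81×1.24) = 0.549, which is less than 1, so the flow is subcritical.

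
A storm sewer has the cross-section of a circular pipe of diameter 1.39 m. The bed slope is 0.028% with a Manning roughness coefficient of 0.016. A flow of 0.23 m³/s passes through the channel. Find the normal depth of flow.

Manning's equation rearranged: A R^(2/3) = nQ / (1·√S) = 0.016 × 0.23 / (√0.00028) = 0.2199.
Trying y = 0.358 m: A R^(2/3) = 0.109 — low.
Trying y = 0.607 m: A R^(2/3) = 0.2962 — high.
Trying y = 0.516 m: A R^(2/3) = 0.2202 — ≈ 0.2199.

y_n = 0.516 m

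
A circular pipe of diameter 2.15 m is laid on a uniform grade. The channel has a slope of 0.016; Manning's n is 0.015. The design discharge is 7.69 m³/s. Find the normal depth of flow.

Manning's equation rearranged: A R^(2/3) = nQ / (1·√S) = 0.015 × 7.69 / (√0.016) = 0.9119.
At y = 0.659 m: A R^(2/3) = 0.4899 — low.
At y = 0.919 m: A R^(2/3) = 0.9122 — close enough.

y_n = 0.919 m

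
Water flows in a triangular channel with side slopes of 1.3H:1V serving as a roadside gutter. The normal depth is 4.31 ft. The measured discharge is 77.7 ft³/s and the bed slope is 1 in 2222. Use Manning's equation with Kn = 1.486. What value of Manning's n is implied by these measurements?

n = 0.014

For a triangular section with side slope z = 1.3: A = zy² = 1.3×4.31² = 24.15 ft²; P = 2y√(1+z²) = 2×4.31×1.64 = 14.14 ft.
Hydraulic radius R = A/P = 24.15/14.14 = 1.708 ft.
Rearranging Manning's equation: n = (1.486/Q) A R^(2/3) S^(1/2) = (1.486/77.7) × 24.15 × 1.708^(2/3) × √0.00045 = 0.014.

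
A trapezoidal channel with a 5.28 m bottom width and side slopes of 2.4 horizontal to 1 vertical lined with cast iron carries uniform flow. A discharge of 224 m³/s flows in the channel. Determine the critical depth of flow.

y_c = 3.52 m

At critical depth, Q² T / (g A³) = 1, i.e. A³/T = Q²/g = 224²/9.81 = 5115.
Try y = 2.74 m: A³/T = 1860 — short.
Try y = 3.52 m: A³/T = 5088 — matches.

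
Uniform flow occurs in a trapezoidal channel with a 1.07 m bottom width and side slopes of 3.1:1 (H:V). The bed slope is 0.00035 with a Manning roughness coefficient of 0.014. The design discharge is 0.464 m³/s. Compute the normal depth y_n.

Manning's equation rearranged: A R^(2/3) = nQ / (1·√S) = 0.014 × 0.464 / (√0.00035) = 0.3472.
Try y = 0.298 m: A R^(2/3) = 0.2014 — too small.
Try y = 0.47 m: A R^(2/3) = 0.5173 — too large.
Try y = 0.389 m: A R^(2/3) = 0.3472 — matches.

y_n = 0.389 m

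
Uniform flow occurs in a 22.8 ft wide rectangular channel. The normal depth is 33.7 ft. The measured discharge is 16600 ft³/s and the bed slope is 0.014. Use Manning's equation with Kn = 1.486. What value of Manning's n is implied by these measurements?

Flow area A = b·y = 22.8 × 33.7 = 768.4 ft². Wetted perimeter P = b + 2y = 22.8 + 2×33.7 = 90.2 ft.
Hydraulic radius R = A/P = 768.4/90.2 = 8.518 ft.
Rearranging Manning's equation: n = (1.486/Q) A R^(2/3) S^(1/2) = (1.486/16600) × 768.4 × 8.518^(2/3) × √0.014 = 0.0339.

n = 0.0339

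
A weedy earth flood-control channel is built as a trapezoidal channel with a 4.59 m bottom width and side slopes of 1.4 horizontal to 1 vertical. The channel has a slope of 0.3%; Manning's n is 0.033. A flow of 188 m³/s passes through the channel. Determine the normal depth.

Manning's equation rearranged: A R^(2/3) = nQ / (1·√S) = 0.033 × 188 / (√0.003) = 113.3.
Trying y = 5.49 m: A R^(2/3) = 136.1 — too large.
Trying y = 4.08 m: A R^(2/3) = 72.31 — too small.
Trying y = 5.04 m: A R^(2/3) = 113.1 — matches.

y_n = 5.04 m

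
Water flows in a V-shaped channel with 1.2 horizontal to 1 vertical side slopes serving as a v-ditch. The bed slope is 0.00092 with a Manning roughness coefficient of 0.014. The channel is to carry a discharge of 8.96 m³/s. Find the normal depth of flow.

Manning's equation rearranged: A R^(2/3) = nQ / (1·√S) = 0.014 × 8.96 / (√0.00092) = 4.136.
Try y = 2.43 m: A R^(2/3) = 6.768 — over.
Try y = 1.55 m: A R^(2/3) = 2.04 — short.
Try y = 2.02 m: A R^(2/3) = 4.134 — matches.

y_n = 2.02 m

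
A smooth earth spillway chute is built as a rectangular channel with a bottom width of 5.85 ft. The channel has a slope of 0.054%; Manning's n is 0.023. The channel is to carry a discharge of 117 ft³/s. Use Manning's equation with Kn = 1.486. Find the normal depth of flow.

Manning's equation rearranged: A R^(2/3) = nQ / (1.486·√S) = 0.023 × 117 / (1.486 × √0.00054) = 77.93.
Try y = 6.06 ft: A R^(2/3) = 55.76 — too small.
Try y = 8.01 ft: A R^(2/3) = 77.88 — close enough.

y_n = 8.01 ft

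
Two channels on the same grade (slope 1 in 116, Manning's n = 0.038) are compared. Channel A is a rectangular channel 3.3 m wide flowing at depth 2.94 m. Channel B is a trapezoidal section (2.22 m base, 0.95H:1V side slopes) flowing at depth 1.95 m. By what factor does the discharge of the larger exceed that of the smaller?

1.23

Channel A: Flow area A = b·y = 3.3 × 2.94 = 9.702 m². Wetted perimeter P = b + 2y = 3.3 + 2×2.94 = 9.18 m. Hydraulic radius R = A/P = 9.702/9.18 = 1.057 m. Q_A = (1/0.038)·9.702·1.057^(2/3)·√0.008621 = 24.6 m³/s.
Channel B: With bottom width b = 2.22 m and side slope z = 0.95: A = (b + zy)y = (2.22 + 0.95×1.95)×1.95 = 7.941 m²; P = b + 2y√(1+z²) = 2.22 + 2×1.95×1.379 = 7.599 m. Hydraulic radius R = A/P = 7.941/7.599 = 1.045 m. Q_B = (1/0.038)·7.941·1.045^(2/3)·√0.008621 = 19.98 m³/s.
The larger discharge is 24.6 m³/s and the smaller is 19.98 m³/s; the ratio is 1.23.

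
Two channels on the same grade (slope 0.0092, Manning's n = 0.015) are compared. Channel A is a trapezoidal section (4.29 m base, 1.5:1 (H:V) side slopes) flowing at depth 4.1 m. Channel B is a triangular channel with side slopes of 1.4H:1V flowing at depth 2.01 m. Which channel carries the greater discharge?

Channel A: With bottom width b = 4.29 m and side slope z = 1.5: A = (b + zy)y = (4.29 + 1.5×4.1)×4.1 = 42.8 m²; P = b + 2y√(1+z²) = 4.29 + 2×4.1×1.803 = 19.07 m. Hydraulic radius R = A/P = 42.8/19.07 = 2.244 m. Q_A = (1/0.015)·42.8·2.244^(2/3)·√0.0092 = 469.2 m³/s.
Channel B: For a triangular section with side slope z = 1.4: A = zy² = 1.4×2.01² = 5.656 m²; P = 2y√(1+z²) = 2×2.01×1.72 = 6.916 m. Hydraulic radius R = A/P = 5.656/6.916 = 0.8178 m. Q_B = (1/0.015)·5.656·0.8178^(2/3)·√0.0092 = 31.63 m³/s.
Q_A = 469.2 m³/s vs Q_B = 31.63 m³/s, so channel A carries more.

channel A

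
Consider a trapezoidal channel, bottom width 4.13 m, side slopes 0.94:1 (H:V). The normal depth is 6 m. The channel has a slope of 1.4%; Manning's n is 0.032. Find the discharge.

With bottom width b = 4.13 m and side slope z = 0.94: A = (b + zy)y = (4.13 + 0.94×6)×6 = 58.62 m²; P = b + 2y√(1+z²) = 4.13 + 2×6×1.372 = 20.6 m.
Hydraulic radius R = A/P = 58.62/20.6 = 2.846 m.
Manning's equation: Q = (1/n) A R^(2/3) S^(1/2) = (1/0.032) × 58.62 × 2.846^(2/3) × 0.014^(1/2) = 435 m³/s.

Q = 435 m³/s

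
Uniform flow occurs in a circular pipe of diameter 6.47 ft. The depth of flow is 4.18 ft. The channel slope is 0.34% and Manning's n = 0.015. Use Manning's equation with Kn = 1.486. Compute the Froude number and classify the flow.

subcritical

For a circular section of diameter D = 6.47 ft at depth y = 4.18 ft, the central angle is θ = 2 arccos(1 − 2y/D) = 3.734 rad. Then A = (D²/8)(θ − sin θ) = 22.46 ft² and P = Dθ/2 = 12.08 ft.
Hydraulic radius R = A/P = 22.46/12.08 = 1.86 ft.
V = (1.486/n) R^(2/3) √S = (1.486/0.015) × 1.86^(2/3) × √0.0034 = 8.735 ft/s. Hydraulic depth D_h = A/T = 22.46/6.188 = 3.63 ft.
Froude number Fr = V/√(g·D_h) = 8.735/√(32.2×3.63) = 0.808, which is less than 1, so the flow is subcritical.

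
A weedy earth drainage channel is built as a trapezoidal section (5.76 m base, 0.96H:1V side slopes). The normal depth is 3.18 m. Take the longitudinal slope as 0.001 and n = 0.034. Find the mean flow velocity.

V = 1.44 m/s

With bottom width b = 5.76 m and side slope z = 0.96: A = (b + zy)y = (5.76 + 0.96×3.18)×3.18 = 28.02 m²; P = b + 2y√(1+z²) = 5.76 + 2×3.18×1.386 = 14.58 m.
Hydraulic radius R = A/P = 28.02/14.58 = 1.923 m.
From Manning's equation, V = (1/n) R^(2/3) S^(1/2) = (1/0.034) × 1.923^(2/3) × 0.001^(1/2) = 1.44 m/s.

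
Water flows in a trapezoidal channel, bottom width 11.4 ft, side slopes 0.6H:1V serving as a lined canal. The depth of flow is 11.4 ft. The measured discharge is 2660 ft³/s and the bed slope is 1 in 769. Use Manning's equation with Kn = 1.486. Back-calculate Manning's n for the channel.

n = 0.013

With bottom width b = 11.4 ft and side slope z = 0.6: A = (b + zy)y = (11.4 + 0.6×11.4)×11.4 = 207.9 ft²; P = b + 2y√(1+z²) = 11.4 + 2×11.4×1.166 = 37.99 ft.
Hydraulic radius R = A/P = 207.9/37.99 = 5.474 ft.
Rearranging Manning's equation: n = (1.486/Q) A R^(2/3) S^(1/2) = (1.486/2660) × 207.9 × 5.474^(2/3) × √0.0013 = 0.013.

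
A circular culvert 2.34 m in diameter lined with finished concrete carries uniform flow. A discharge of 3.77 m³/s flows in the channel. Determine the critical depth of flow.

y_c = 0.884 m

At critical depth, Q² T / (g A³) = 1, i.e. A³/T = Q²/g = 3.77²/9.81 = 1.449.
Try y = 0.715 m: A³/T = 0.6396 — short.
Try y = 0.884 m: A³/T = 1.451 — matches.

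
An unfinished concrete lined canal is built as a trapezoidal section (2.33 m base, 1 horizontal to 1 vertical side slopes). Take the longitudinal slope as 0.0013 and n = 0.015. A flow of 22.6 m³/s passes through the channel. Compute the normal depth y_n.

Manning's equation rearranged: A R^(2/3) = nQ / (1·√S) = 0.015 × 22.6 / (√0.0013) = 9.402.
Try y = 2.56 m: A R^(2/3) = 14.97 — high.
Try y = 2.03 m: A R^(2/3) = 9.412 — ≈ 9.402.

y_n = 2.03 m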